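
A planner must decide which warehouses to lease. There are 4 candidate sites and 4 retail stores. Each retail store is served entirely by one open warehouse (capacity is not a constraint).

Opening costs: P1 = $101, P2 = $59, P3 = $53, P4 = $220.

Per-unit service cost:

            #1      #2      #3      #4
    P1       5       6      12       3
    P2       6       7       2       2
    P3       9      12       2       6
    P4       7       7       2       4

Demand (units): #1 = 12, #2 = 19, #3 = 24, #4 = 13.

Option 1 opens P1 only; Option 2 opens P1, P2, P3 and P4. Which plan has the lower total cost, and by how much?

Option 1: {P1}: #1→P1 5·12=60, #2→P1 6·19=114, #3→P1 12·24=288, #4→P1 3·13=39. Service 501; fixed 101; total 602.
Option 2: {P1, P2, P3, P4}: #1→P1 5·12=60, #2→P1 6·19=114, #3→P2 2·24=48, #4→P2 2·13=26. Service 248; fixed 433; total 681.
Difference: |602 − 681| = 79.

Option 1 is cheaper by 79.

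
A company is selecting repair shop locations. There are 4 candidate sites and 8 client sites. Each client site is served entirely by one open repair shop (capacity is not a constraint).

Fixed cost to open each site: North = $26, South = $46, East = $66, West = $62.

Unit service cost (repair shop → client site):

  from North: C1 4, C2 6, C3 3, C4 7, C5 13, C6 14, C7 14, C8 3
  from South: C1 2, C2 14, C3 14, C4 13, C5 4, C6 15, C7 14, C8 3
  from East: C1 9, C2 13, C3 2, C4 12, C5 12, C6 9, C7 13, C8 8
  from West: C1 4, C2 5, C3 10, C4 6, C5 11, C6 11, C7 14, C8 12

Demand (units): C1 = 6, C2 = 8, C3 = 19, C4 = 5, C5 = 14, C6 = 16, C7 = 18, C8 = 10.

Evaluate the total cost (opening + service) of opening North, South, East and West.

Total cost: 784

Each client site is assigned to its cheapest site among the open ones.
{North, South, East, West}: C1→South 2·6=12, C2→West 5·8=40, C3→East 2·19=38, C4→West 6·5=30, C5→South 4·14=56, C6→East 9·16=144, C7→East 13·18=234, C8→North 3·10=30. Service 584; fixed 200; total 784.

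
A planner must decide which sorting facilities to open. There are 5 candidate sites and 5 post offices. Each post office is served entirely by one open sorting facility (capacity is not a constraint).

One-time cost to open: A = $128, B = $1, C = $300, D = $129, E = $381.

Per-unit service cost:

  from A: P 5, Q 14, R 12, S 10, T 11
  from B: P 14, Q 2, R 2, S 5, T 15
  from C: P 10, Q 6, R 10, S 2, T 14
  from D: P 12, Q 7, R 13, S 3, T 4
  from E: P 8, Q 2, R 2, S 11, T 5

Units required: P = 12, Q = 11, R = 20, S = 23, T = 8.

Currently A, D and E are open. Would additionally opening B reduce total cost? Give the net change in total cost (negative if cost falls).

No — net change +1 (cost rises by 1).

Current service cost with {A, D, E}: 223.
Adding B: each post office re-picks its cheapest; new service cost 223, saving 0.
Extra fixed cost: 1. Net change = 1 − 0 = 1.
(Totals: 861 → 862.)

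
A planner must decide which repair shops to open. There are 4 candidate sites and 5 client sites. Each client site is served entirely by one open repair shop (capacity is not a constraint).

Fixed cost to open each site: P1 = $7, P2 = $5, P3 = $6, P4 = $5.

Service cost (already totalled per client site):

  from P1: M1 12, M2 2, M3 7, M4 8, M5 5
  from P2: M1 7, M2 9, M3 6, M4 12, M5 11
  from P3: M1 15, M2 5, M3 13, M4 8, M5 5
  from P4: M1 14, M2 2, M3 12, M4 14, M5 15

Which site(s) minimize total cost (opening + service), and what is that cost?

For any fixed open set, each client site goes to its cheapest open site; total = fixed + service.
{P1, P2}: M1→P2 7, M2→P1 2, M3→P2 6, M4→P1 8, M5→P1 5. Service 28; fixed 12; total 40.
{P1}: M1→P1 12, M2→P1 2, M3→P1 7, M4→P1 8, M5→P1 5. Service 34; fixed 7; total 41.
{P2, P3}: service 31 + fixed 11 = 42
{P1, P2, P3, P4}: M1→P2 7, M2→P1 2, M3→P2 6, M4→P1 8, M5→P1 5. Service 28; fixed 23; total 51.
No other subset beats 40.

Open P1 and P2; minimum total cost 40.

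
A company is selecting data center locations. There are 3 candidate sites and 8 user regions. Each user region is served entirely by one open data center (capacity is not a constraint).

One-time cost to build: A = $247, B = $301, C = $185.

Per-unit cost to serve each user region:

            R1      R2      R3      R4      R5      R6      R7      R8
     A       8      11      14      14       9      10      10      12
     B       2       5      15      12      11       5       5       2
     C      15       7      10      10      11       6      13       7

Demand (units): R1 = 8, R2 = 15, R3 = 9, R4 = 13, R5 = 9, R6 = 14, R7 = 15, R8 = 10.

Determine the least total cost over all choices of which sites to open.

Minimum total cost: 947

For any fixed open set, each user region goes to its cheapest open site; total = fixed + service.
{B}: R1→B 2·8=16, R2→B 5·15=75, R3→B 15·9=135, R4→B 12·13=156, R5→B 11·9=99, R6→B 5·14=70, R7→B 5·15=75, R8→B 2·10=20. Service 646; fixed 301; total 947.
{B, C}: service 575 + fixed 486 = 1061
{C}: service 893 + fixed 185 = 1078
{A, B, C}: service 557 + fixed 733 = 1290
(All 7 nonempty subsets were checked; B only is lowest.)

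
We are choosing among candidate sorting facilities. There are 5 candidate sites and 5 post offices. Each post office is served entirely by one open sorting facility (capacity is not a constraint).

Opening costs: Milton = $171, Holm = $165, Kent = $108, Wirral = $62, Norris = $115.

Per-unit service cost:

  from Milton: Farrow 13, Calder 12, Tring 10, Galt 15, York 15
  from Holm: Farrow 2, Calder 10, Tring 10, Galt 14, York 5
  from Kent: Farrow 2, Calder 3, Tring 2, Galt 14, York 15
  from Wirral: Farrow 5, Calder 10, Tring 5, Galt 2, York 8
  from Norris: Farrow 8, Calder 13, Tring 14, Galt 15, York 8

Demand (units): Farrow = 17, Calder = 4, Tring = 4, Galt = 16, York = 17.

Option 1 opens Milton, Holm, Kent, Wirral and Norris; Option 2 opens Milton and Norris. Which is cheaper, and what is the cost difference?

Option 1: {Milton, Holm, Kent, Wirral, Norris}: Farrow→Holm 2·17=34, Calder→Kent 3·4=12, Tring→Kent 2·4=8, Galt→Wirral 2·16=32, York→Holm 5·17=85. Service 171; fixed 621; total 792.
Option 2: {Milton, Norris}: Farrow→Norris 8·17=136, Calder→Milton 12·4=48, Tring→Milton 10·4=40, Galt→Milton 15·16=240, York→Norris 8·17=136. Service 600; fixed 286; total 886.
Difference: |792 − 886| = 94.

Option 1 is cheaper by 94.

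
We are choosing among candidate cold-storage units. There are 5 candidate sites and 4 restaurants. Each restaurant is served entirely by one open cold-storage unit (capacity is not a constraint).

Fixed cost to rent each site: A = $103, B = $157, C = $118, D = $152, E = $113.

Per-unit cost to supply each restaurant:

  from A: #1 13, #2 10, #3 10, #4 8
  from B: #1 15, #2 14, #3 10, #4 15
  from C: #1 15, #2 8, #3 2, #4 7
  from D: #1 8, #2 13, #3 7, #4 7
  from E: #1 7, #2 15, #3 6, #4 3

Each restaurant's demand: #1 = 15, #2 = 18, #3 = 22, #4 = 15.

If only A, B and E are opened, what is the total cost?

Each restaurant is assigned to its cheapest site among the open ones.
{A, B, E}: #1→E 7·15=105, #2→A 10·18=180, #3→E 6·22=132, #4→E 3·15=45. Service 462; fixed 373; total 835.

Total cost: 835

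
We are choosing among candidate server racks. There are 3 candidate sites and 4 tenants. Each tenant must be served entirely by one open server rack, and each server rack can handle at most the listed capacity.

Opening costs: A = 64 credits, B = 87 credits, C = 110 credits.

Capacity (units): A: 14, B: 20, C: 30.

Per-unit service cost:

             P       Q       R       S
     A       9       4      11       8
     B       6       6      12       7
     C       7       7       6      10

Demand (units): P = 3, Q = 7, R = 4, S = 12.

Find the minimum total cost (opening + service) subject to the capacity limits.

Open {C}: P→C 7·3=21, Q→C 7·7=49, R→C 6·4=24, S→C 10·12=120.
Loads: C carries 26/30. Service 214; fixed 110; total 324.
Next best feasible plan costs 325.

Minimum total cost: 324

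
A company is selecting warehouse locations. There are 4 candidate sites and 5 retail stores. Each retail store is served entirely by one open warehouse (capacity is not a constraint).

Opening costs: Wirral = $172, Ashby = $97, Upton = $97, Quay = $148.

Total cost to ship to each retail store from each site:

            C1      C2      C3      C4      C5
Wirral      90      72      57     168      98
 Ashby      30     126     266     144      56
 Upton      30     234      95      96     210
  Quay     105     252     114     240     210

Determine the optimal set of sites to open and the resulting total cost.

Open Ashby and Upton; minimum total cost 597.

For any fixed open set, each retail store goes to its cheapest open site; total = fixed + service.
{Ashby, Upton}: C1→Ashby 30, C2→Ashby 126, C3→Upton 95, C4→Upton 96, C5→Ashby 56. Service 403; fixed 194; total 597.
{Wirral, Upton}: service 353 + fixed 269 = 622
{Wirral, Ashby}: service 359 + fixed 269 = 628
{Wirral, Ashby, Upton, Quay}: service 311 + fixed 514 = 825
No other subset beats 597.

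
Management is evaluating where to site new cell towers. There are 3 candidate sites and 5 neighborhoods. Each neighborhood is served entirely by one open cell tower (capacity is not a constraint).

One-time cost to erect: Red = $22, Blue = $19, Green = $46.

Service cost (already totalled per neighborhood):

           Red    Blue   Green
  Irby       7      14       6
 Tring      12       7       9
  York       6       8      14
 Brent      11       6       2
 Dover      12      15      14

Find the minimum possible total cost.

Minimum total cost: 69

For any fixed open set, each neighborhood goes to its cheapest open site; total = fixed + service.
{Blue}: Irby→Blue 14, Tring→Blue 7, York→Blue 8, Brent→Blue 6, Dover→Blue 15. Service 50; fixed 19; total 69.
{Red}: service 48 + fixed 22 = 70
{Red, Blue}: service 38 + fixed 41 = 79
{Red, Blue, Green}: Irby→Green 6, Tring→Blue 7, York→Red 6, Brent→Green 2, Dover→Red 12. Service 33; fixed 87; total 120.
(All 7 nonempty subsets were checked; Blue only is lowest.)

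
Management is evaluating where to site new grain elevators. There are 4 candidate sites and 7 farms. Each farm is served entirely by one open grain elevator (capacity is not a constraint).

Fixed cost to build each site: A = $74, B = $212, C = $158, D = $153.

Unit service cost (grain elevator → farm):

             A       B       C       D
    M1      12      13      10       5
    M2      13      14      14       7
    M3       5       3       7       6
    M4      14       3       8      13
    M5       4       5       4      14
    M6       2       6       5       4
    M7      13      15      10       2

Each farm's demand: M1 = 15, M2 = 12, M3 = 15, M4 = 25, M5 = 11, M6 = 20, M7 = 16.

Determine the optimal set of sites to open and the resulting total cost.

Open B and D; minimum total cost 811.

For any fixed open set, each farm goes to its cheapest open site; total = fixed + service.
{B, D}: M1→D 5·15=75, M2→D 7·12=84, M3→B 3·15=45, M4→B 3·25=75, M5→B 5·11=55, M6→D 4·20=80, M7→D 2·16=32. Service 446; fixed 365; total 811.
{A, B, D}: M1→D 5·15=75, M2→D 7·12=84, M3→B 3·15=45, M4→B 3·25=75, M5→A 4·11=44, M6→A 2·20=40, M7→D 2·16=32. Service 395; fixed 439; total 834.
{A, D}: service 675 + fixed 227 = 902
{A, B, C, D}: M1→D 5·15=75, M2→D 7·12=84, M3→B 3·15=45, M4→B 3·25=75, M5→A 4·11=44, M6→A 2·20=40, M7→D 2·16=32. Service 395; fixed 597; total 992.
(All 15 nonempty subsets were checked; B and D is lowest.)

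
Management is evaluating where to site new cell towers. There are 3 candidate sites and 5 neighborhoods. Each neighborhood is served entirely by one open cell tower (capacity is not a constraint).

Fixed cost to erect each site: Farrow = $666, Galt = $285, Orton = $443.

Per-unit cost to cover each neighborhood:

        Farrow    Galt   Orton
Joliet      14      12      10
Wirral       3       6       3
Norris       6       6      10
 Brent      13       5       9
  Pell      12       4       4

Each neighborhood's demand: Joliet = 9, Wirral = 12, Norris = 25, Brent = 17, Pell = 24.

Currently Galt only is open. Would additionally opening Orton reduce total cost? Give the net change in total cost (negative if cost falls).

No — net change +389 (cost rises by 389).

Current service cost with {Galt}: 511.
Adding Orton: each neighborhood re-picks its cheapest; new service cost 457, saving 54.
Extra fixed cost: 443. Net change = 443 − 54 = 389.
(Totals: 796 → 1185.)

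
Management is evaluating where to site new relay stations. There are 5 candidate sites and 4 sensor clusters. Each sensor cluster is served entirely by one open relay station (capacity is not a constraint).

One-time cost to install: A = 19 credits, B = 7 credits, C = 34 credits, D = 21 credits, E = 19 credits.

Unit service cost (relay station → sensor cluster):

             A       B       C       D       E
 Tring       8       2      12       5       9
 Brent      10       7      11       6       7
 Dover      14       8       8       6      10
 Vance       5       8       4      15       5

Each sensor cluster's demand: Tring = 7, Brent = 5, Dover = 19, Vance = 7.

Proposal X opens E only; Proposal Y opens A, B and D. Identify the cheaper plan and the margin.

Proposal X: {E}: Tring→E 9·7=63, Brent→E 7·5=35, Dover→E 10·19=190, Vance→E 5·7=35. Service 323; fixed 19; total 342.
Proposal Y: {A, B, D}: Tring→B 2·7=14, Brent→D 6·5=30, Dover→D 6·19=114, Vance→A 5·7=35. Service 193; fixed 47; total 240.
Difference: |342 − 240| = 102.

Proposal Y is cheaper by 102.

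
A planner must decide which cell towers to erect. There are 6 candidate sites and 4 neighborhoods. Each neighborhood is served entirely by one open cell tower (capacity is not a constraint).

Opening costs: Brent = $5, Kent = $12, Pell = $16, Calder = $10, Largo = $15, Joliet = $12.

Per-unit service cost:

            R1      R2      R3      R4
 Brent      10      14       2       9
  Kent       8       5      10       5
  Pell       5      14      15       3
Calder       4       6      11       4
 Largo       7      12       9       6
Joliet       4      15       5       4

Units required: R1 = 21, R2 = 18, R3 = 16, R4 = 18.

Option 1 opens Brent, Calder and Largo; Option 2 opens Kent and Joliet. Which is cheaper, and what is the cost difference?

Option 1: {Brent, Calder, Largo}: R1→Calder 4·21=84, R2→Calder 6·18=108, R3→Brent 2·16=32, R4→Calder 4·18=72. Service 296; fixed 30; total 326.
Option 2: {Kent, Joliet}: R1→Joliet 4·21=84, R2→Kent 5·18=90, R3→Joliet 5·16=80, R4→Joliet 4·18=72. Service 326; fixed 24; total 350.
Difference: |326 − 350| = 24.

Option 1 is cheaper by 24.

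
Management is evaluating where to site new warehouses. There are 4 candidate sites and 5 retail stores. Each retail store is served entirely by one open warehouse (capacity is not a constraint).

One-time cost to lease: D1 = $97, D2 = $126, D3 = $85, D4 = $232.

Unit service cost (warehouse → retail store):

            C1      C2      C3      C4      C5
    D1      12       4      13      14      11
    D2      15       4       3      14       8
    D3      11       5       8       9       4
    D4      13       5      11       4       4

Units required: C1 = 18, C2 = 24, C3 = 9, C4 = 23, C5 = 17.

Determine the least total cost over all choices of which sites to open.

For any fixed open set, each retail store goes to its cheapest open site; total = fixed + service.
{D3}: C1→D3 11·18=198, C2→D3 5·24=120, C3→D3 8·9=72, C4→D3 9·23=207, C5→D3 4·17=68. Service 665; fixed 85; total 750.
{D2, D3}: service 596 + fixed 211 = 807
{D1, D3}: C1→D3 11·18=198, C2→D1 4·24=96, C3→D3 8·9=72, C4→D3 9·23=207, C5→D3 4·17=68. Service 641; fixed 182; total 823.
{D1, D2, D3, D4}: C1→D3 11·18=198, C2→D1 4·24=96, C3→D2 3·9=27, C4→D4 4·23=92, C5→D3 4·17=68. Service 481; fixed 540; total 1021.
No other subset beats 750.

Minimum total cost: 750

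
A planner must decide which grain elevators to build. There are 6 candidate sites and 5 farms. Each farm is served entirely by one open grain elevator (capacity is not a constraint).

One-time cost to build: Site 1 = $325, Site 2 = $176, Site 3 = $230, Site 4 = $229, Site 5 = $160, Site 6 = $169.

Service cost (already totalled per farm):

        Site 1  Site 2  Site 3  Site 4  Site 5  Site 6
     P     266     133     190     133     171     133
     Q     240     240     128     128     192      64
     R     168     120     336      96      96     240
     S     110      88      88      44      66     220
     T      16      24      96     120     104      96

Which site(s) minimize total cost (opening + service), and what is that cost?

Open Site 4 only; minimum total cost 750.

For any fixed open set, each farm goes to its cheapest open site; total = fixed + service.
{Site 4}: P→Site 4 133, Q→Site 4 128, R→Site 4 96, S→Site 4 44, T→Site 4 120. Service 521; fixed 229; total 750.
{Site 2, Site 6}: service 429 + fixed 345 = 774
{Site 2}: service 605 + fixed 176 = 781
{Site 1, Site 2, Site 3, Site 4, Site 5, Site 6}: P→Site 2 133, Q→Site 6 64, R→Site 4 96, S→Site 4 44, T→Site 1 16. Service 353; fixed 1289; total 1642.
No other subset beats 750.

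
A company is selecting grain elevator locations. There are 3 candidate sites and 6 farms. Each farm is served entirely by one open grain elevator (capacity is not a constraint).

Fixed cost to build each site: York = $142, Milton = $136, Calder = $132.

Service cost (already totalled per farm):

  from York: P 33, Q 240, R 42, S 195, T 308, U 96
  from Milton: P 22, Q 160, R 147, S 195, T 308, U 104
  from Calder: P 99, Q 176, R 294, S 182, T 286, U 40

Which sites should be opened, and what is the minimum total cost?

Open York and Calder; minimum total cost 1033.

For any fixed open set, each farm goes to its cheapest open site; total = fixed + service.
{York, Calder}: P→York 33, Q→Calder 176, R→York 42, S→Calder 182, T→Calder 286, U→Calder 40. Service 759; fixed 274; total 1033.
{York}: P→York 33, Q→York 240, R→York 42, S→York 195, T→York 308, U→York 96. Service 914; fixed 142; total 1056.
{Milton}: P→Milton 22, Q→Milton 160, R→Milton 147, S→Milton 195, T→Milton 308, U→Milton 104. Service 936; fixed 136; total 1072.
{York, Milton, Calder}: service 732 + fixed 410 = 1142
No other subset beats 1033.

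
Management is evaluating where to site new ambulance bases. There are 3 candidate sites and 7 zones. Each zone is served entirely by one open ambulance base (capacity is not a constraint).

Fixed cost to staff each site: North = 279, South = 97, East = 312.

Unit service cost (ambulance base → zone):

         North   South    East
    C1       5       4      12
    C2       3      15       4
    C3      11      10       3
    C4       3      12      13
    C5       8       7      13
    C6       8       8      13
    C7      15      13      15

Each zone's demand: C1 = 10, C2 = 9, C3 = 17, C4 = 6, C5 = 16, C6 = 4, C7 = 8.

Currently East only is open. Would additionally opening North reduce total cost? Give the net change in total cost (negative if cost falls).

Current service cost with {East}: 665.
Adding North: each zone re-picks its cheapest; new service cost 426, saving 239.
Extra fixed cost: 279. Net change = 279 − 239 = 40.
(Totals: 977 → 1017.)

No — net change +40 (cost rises by 40).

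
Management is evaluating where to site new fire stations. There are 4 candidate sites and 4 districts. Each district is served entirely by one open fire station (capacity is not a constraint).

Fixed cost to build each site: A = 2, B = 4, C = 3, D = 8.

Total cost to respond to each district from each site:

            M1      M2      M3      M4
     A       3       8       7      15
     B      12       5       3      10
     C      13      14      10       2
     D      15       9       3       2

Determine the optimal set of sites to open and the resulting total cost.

Open A, B and C; minimum total cost 22.

For any fixed open set, each district goes to its cheapest open site; total = fixed + service.
{A, B, C}: M1→A 3, M2→B 5, M3→B 3, M4→C 2. Service 13; fixed 9; total 22.
{A, C}: service 20 + fixed 5 = 25
{A, D}: service 16 + fixed 10 = 26
{A, B, C, D}: M1→A 3, M2→B 5, M3→B 3, M4→C 2. Service 13; fixed 17; total 30.
No other subset beats 22.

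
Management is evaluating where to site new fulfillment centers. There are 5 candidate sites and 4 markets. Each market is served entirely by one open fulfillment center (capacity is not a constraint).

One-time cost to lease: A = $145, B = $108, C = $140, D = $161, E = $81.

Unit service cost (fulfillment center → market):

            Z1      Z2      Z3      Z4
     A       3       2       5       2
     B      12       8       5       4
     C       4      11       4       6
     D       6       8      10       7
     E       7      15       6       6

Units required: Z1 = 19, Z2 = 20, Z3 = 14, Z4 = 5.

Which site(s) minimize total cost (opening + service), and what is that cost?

Open A only; minimum total cost 322.

For any fixed open set, each market goes to its cheapest open site; total = fixed + service.
{A}: Z1→A 3·19=57, Z2→A 2·20=40, Z3→A 5·14=70, Z4→A 2·5=10. Service 177; fixed 145; total 322.
{A, E}: Z1→A 3·19=57, Z2→A 2·20=40, Z3→A 5·14=70, Z4→A 2·5=10. Service 177; fixed 226; total 403.
{A, B}: Z1→A 3·19=57, Z2→A 2·20=40, Z3→A 5·14=70, Z4→A 2·5=10. Service 177; fixed 253; total 430.
{A, B, C, D, E}: service 163 + fixed 635 = 798
No other subset beats 322.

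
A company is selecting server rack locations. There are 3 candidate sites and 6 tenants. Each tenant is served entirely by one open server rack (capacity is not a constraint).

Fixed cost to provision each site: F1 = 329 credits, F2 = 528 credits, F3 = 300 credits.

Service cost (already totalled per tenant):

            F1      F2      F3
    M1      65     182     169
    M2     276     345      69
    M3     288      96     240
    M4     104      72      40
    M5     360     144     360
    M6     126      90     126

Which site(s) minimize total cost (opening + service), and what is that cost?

Open F3 only; minimum total cost 1304.

For any fixed open set, each tenant goes to its cheapest open site; total = fixed + service.
{F3}: M1→F3 169, M2→F3 69, M3→F3 240, M4→F3 40, M5→F3 360, M6→F3 126. Service 1004; fixed 300; total 1304.
{F2, F3}: service 608 + fixed 828 = 1436
{F2}: M1→F2 182, M2→F2 345, M3→F2 96, M4→F2 72, M5→F2 144, M6→F2 90. Service 929; fixed 528; total 1457.
{F1, F2, F3}: M1→F1 65, M2→F3 69, M3→F2 96, M4→F3 40, M5→F2 144, M6→F2 90. Service 504; fixed 1157; total 1661.
No other subset beats 1304.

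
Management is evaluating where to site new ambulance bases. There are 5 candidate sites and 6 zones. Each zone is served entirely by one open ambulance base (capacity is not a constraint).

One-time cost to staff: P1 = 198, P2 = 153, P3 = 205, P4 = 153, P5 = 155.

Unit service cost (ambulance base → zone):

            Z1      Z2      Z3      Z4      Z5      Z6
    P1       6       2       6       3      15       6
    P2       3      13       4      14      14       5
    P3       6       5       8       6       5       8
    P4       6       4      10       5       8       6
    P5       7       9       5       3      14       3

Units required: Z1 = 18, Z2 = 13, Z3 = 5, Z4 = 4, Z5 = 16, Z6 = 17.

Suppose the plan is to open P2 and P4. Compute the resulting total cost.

Each zone is assigned to its cheapest site among the open ones.
{P2, P4}: Z1→P2 3·18=54, Z2→P4 4·13=52, Z3→P2 4·5=20, Z4→P4 5·4=20, Z5→P4 8·16=128, Z6→P2 5·17=85. Service 359; fixed 306; total 665.

Total cost: 665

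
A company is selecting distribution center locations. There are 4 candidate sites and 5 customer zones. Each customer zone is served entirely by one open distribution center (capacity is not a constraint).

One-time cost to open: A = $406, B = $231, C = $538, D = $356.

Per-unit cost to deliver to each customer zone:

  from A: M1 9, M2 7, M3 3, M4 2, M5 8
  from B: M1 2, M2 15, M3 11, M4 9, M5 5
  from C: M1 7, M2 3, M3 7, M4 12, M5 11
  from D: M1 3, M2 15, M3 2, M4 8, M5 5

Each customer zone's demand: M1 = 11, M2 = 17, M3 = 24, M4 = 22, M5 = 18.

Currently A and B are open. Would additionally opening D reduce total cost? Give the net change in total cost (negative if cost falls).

No — net change +332 (cost rises by 332).

Current service cost with {A, B}: 347.
Adding D: each customer zone re-picks its cheapest; new service cost 323, saving 24.
Extra fixed cost: 356. Net change = 356 − 24 = 332.
(Totals: 984 → 1316.)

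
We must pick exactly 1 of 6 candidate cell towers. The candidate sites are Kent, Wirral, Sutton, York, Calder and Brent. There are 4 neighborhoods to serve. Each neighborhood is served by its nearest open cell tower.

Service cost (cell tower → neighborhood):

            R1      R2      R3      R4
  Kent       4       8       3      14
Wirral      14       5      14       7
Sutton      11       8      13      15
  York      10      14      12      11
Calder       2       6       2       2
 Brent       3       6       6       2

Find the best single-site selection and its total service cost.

With exactly 1 open, each neighborhood uses its cheapest among the chosen.
{Calder}: R1→Calder 2, R2→Calder 6, R3→Calder 2, R4→Calder 2. Service cost 12.
{Brent}: service cost 17
{Kent}: service cost 29
Among all 6 size-1 choices, {Calder} is lowest.

Choose Calder only; total service cost 12.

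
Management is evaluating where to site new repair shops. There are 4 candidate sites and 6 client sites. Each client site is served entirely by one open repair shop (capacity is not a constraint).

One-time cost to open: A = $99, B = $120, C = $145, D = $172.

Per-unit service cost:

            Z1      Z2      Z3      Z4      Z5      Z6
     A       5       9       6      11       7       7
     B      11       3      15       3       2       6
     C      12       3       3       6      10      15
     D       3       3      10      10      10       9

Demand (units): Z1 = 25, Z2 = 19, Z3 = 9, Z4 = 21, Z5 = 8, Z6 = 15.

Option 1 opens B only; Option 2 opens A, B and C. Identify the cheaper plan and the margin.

Option 1: {B}: Z1→B 11·25=275, Z2→B 3·19=57, Z3→B 15·9=135, Z4→B 3·21=63, Z5→B 2·8=16, Z6→B 6·15=90. Service 636; fixed 120; total 756.
Option 2: {A, B, C}: Z1→A 5·25=125, Z2→B 3·19=57, Z3→C 3·9=27, Z4→B 3·21=63, Z5→B 2·8=16, Z6→B 6·15=90. Service 378; fixed 364; total 742.
Difference: |756 − 742| = 14.

Option 2 is cheaper by 14.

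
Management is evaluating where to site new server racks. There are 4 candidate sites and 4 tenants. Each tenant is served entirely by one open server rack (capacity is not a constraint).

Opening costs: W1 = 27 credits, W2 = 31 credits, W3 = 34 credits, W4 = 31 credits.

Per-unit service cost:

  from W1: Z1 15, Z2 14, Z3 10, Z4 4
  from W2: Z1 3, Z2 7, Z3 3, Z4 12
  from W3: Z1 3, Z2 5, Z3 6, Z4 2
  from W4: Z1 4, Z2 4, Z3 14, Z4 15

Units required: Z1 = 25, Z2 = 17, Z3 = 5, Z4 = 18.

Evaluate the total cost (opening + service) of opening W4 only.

Total cost: 539

Each tenant is assigned to its cheapest site among the open ones.
{W4}: Z1→W4 4·25=100, Z2→W4 4·17=68, Z3→W4 14·5=70, Z4→W4 15·18=270. Service 508; fixed 31; total 539.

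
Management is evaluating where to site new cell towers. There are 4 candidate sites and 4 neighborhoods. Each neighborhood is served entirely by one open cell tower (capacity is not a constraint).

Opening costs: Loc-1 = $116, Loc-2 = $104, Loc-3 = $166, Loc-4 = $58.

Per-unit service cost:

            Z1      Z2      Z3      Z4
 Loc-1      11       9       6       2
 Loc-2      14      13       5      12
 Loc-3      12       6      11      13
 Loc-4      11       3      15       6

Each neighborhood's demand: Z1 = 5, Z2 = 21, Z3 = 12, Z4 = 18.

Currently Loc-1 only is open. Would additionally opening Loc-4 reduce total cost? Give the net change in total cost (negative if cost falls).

Current service cost with {Loc-1}: 352.
Adding Loc-4: each neighborhood re-picks its cheapest; new service cost 226, saving 126.
Extra fixed cost: 58. Net change = 58 − 126 = -68.
(Totals: 468 → 400.)

Yes — net change −68 (cost falls by 68).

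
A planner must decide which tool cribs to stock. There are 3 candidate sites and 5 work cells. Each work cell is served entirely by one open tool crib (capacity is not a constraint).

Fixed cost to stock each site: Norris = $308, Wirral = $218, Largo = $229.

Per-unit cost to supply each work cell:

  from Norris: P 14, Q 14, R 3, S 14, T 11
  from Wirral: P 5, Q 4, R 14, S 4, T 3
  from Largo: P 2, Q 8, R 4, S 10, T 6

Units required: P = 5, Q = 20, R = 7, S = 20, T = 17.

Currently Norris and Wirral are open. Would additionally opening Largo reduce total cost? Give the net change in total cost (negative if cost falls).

Current service cost with {Norris, Wirral}: 257.
Adding Largo: each work cell re-picks its cheapest; new service cost 242, saving 15.
Extra fixed cost: 229. Net change = 229 − 15 = 214.
(Totals: 783 → 997.)

No — net change +214 (cost rises by 214).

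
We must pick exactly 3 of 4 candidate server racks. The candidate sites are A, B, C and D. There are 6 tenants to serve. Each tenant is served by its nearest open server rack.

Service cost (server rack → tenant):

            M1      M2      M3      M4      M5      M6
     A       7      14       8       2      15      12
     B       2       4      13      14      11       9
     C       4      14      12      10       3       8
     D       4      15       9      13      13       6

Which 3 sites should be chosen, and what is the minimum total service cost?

With exactly 3 open, each tenant uses its cheapest among the chosen.
{A, B, C}: M1→B 2, M2→B 4, M3→A 8, M4→A 2, M5→C 3, M6→C 8. Service cost 27.
{A, B, D}: service cost 33
{B, C, D}: service cost 34
Among all 4 size-3 choices, {A, B, C} is lowest.

Choose A, B and C; total service cost 27.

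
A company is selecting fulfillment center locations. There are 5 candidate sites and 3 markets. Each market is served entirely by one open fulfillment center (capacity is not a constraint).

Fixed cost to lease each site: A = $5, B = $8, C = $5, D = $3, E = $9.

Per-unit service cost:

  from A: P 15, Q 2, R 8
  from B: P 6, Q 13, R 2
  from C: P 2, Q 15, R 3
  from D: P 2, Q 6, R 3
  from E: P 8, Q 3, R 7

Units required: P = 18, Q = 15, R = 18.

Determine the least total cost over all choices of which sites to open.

Minimum total cost: 118

For any fixed open set, each market goes to its cheapest open site; total = fixed + service.
{A, B, D}: P→D 2·18=36, Q→A 2·15=30, R→B 2·18=36. Service 102; fixed 16; total 118.
{A, B, C}: service 102 + fixed 18 = 120
{A, B, C, D}: service 102 + fixed 21 = 123
{A, B, C, D, E}: P→C 2·18=36, Q→A 2·15=30, R→B 2·18=36. Service 102; fixed 30; total 132.
No other subset beats 118.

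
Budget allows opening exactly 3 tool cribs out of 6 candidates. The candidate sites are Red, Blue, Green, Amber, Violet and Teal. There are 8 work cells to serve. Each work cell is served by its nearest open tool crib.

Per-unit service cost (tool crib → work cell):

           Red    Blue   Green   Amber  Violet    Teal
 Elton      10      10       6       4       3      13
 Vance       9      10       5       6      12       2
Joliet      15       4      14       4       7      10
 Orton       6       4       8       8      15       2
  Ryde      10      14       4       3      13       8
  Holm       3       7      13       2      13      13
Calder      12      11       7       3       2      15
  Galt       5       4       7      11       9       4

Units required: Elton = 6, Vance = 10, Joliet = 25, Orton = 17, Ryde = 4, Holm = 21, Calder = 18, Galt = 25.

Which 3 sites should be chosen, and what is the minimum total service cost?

With exactly 3 open, each work cell uses its cheapest among the chosen.
{Amber, Violet, Teal}: Elton→Violet 3·6=18, Vance→Teal 2·10=20, Joliet→Amber 4·25=100, Orton→Teal 2·17=34, Ryde→Amber 3·4=12, Holm→Amber 2·21=42, Calder→Violet 2·18=36, Galt→Teal 4·25=100. Service cost 362.
{Red, Amber, Teal}: service cost 386
{Blue, Amber, Teal}: service cost 386
Among all 20 size-3 choices, {Amber, Violet, Teal} is lowest.

Choose Amber, Violet and Teal; total service cost 362.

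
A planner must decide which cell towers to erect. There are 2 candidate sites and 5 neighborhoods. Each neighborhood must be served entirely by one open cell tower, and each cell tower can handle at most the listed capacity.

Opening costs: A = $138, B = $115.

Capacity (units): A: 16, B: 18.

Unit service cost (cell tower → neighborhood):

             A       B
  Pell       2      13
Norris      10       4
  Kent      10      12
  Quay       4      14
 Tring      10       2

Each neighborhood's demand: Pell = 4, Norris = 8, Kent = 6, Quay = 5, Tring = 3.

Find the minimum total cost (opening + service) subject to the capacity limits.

Minimum total cost: 379

Open {A, B}: Pell→A 2·4=8, Norris→B 4·8=32, Kent→A 10·6=60, Quay→A 4·5=20, Tring→B 2·3=6.
Loads: A carries 15/16, B carries 11/18. Service 126; fixed 253; total 379.
Next best feasible plan costs 391.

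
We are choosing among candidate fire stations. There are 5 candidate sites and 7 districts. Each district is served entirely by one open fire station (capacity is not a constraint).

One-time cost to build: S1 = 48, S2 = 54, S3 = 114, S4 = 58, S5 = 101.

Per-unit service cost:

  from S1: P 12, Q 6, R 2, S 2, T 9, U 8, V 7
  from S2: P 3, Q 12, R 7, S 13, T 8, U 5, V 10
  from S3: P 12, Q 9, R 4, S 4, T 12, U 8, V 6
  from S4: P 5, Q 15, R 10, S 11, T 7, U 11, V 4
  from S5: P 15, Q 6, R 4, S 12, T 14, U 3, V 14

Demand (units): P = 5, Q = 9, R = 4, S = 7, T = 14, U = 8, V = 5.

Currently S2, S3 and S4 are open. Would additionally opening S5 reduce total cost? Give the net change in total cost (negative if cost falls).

Current service cost with {S2, S3, S4}: 298.
Adding S5: each district re-picks its cheapest; new service cost 255, saving 43.
Extra fixed cost: 101. Net change = 101 − 43 = 58.
(Totals: 524 → 582.)

No — net change +58 (cost rises by 58).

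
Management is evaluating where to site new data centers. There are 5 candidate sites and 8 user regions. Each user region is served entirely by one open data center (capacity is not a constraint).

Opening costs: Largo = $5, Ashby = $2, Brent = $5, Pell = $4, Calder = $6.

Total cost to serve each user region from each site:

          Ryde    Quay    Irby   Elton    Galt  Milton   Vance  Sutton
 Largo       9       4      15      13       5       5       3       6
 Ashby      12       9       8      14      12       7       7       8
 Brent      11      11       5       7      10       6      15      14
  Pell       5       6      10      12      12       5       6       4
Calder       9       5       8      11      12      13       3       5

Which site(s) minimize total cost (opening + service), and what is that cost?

For any fixed open set, each user region goes to its cheapest open site; total = fixed + service.
{Largo, Brent, Pell}: Ryde→Pell 5, Quay→Largo 4, Irby→Brent 5, Elton→Brent 7, Galt→Largo 5, Milton→Largo 5, Vance→Largo 3, Sutton→Pell 4. Service 38; fixed 14; total 52.
{Largo, Ashby, Brent, Pell}: service 38 + fixed 16 = 54
{Largo, Brent}: service 44 + fixed 10 = 54
{Largo, Ashby, Brent, Pell, Calder}: service 38 + fixed 22 = 60
No other subset beats 52.

Open Largo, Brent and Pell; minimum total cost 52.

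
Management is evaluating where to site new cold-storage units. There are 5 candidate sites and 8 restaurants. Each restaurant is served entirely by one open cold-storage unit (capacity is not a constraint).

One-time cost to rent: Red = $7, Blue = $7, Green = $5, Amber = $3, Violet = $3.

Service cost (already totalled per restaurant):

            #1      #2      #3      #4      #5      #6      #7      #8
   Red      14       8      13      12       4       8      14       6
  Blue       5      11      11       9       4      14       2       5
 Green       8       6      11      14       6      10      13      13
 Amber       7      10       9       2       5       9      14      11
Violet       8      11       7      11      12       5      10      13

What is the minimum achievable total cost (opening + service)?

Minimum total cost: 53

For any fixed open set, each restaurant goes to its cheapest open site; total = fixed + service.
{Blue, Amber, Violet}: #1→Blue 5, #2→Amber 10, #3→Violet 7, #4→Amber 2, #5→Blue 4, #6→Violet 5, #7→Blue 2, #8→Blue 5. Service 40; fixed 13; total 53.
{Blue, Green, Amber, Violet}: service 36 + fixed 18 = 54
{Blue, Amber}: service 46 + fixed 10 = 56
{Red, Blue, Green, Amber, Violet}: #1→Blue 5, #2→Green 6, #3→Violet 7, #4→Amber 2, #5→Red 4, #6→Violet 5, #7→Blue 2, #8→Blue 5. Service 36; fixed 25; total 61.
No other subset beats 53.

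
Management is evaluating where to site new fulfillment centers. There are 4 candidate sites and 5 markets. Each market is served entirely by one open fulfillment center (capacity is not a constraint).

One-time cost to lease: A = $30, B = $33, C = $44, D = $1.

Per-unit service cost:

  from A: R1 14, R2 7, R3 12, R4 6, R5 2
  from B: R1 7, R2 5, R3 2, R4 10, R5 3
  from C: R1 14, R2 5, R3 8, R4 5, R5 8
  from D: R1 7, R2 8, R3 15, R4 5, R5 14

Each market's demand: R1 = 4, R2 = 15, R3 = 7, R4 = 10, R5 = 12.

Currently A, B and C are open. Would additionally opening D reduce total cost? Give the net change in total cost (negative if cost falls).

No — net change +1 (cost rises by 1).

Current service cost with {A, B, C}: 191.
Adding D: each market re-picks its cheapest; new service cost 191, saving 0.
Extra fixed cost: 1. Net change = 1 − 0 = 1.
(Totals: 298 → 299.)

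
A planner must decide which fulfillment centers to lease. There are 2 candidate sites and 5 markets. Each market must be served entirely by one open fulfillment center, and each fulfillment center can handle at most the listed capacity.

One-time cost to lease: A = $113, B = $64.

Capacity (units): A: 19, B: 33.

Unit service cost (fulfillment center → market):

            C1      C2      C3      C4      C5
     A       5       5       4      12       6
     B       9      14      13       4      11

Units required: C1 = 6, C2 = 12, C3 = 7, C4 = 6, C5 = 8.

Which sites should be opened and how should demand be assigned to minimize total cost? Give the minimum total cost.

Minimum total cost: 431

Open {A, B}: C1→B 9·6=54, C2→A 5·12=60, C3→A 4·7=28, C4→B 4·6=24, C5→B 11·8=88.
Loads: A carries 19/19, B carries 20/33. Service 254; fixed 177; total 431.
Next best feasible plan costs 470.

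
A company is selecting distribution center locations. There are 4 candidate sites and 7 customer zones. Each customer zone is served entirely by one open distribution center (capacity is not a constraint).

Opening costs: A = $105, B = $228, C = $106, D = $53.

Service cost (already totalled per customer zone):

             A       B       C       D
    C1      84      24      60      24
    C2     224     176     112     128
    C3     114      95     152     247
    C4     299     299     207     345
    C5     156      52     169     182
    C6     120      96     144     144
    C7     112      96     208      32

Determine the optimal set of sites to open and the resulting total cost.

For any fixed open set, each customer zone goes to its cheapest open site; total = fixed + service.
{C, D}: C1→D 24, C2→C 112, C3→C 152, C4→C 207, C5→C 169, C6→C 144, C7→D 32. Service 840; fixed 159; total 999.
{B, C, D}: service 618 + fixed 387 = 1005
{B, D}: service 726 + fixed 281 = 1007
{A, B, C, D}: service 618 + fixed 492 = 1110
No other subset beats 999.

Open C and D; minimum total cost 999.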